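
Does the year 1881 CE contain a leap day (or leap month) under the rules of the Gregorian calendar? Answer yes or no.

no

1881 is not divisible by 4, so it is a common year.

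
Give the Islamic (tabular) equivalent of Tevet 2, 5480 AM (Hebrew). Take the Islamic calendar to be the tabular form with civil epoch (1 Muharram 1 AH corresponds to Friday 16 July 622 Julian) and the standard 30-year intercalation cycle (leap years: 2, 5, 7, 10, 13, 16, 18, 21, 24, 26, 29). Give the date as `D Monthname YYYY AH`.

1 Safar 1132 AH

The source date corresponds to 14 December 1719 in the Gregorian calendar (JDN 2349259).
That day falls on 1 Safar 1132 AH in the tabular Islamic calendar.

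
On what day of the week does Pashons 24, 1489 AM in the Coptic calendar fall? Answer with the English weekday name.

Equivalently 30 May 1773 Gregorian, JDN 2368785.
JDN 2368785 mod 7 = 6, and JDN 0 was a Monday, so this is a Sunday.

Sunday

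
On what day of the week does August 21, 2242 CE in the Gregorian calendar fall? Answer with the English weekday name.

Sunday

JDN 2540166 mod 7 = 6, and JDN 0 was a Monday, so this is a Sunday.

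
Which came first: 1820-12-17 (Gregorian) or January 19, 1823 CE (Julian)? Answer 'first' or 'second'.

First date → JDN 2386152; second date → JDN 2386927.
JDN 2386152 < JDN 2386927, so the first date is earlier.

first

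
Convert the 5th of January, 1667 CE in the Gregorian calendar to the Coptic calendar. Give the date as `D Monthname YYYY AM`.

30 Koiak 1383 AM

Julian Day Number of the source date = 2329924.
Converting JDN 2329924 to the Coptic calendar gives 30 Koiak 1383 AM.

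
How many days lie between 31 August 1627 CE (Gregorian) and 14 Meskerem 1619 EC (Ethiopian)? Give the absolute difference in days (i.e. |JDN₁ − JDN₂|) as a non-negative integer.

JDN of the first date = 2315552.
JDN of the second date = 2315208.
|2315208 − 2315552| = 344.

344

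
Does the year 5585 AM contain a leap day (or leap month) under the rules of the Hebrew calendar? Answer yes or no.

Hebrew year 5585 is year 18 of its 19-year Metonic cycle; leap years are at positions 3, 6, 8, 11, 14, 17, 19, so it is a common year (12 months).

no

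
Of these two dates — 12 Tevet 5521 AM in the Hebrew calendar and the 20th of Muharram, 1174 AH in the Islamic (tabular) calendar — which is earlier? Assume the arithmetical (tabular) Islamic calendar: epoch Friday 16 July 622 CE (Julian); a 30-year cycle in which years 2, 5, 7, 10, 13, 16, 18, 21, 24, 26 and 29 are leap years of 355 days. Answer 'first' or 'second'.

The two dates have Julian Day Numbers 2364240 and 2364131 respectively.
Since 2364131 < 2364240, the second date comes first.

second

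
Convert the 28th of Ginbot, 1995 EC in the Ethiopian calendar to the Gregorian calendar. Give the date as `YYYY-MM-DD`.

2003-06-05

Julian Day Number of the source date = 2452796.
Converting JDN 2452796 to the Gregorian calendar gives 5 June 2003 CE.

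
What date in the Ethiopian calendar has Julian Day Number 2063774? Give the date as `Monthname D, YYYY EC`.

The proleptic Gregorian equivalent of JDN 2063774 is 27 April 938.
In the Ethiopian calendar that day is Miyazya 27, 930 EC.

Miyazya 27, 930 EC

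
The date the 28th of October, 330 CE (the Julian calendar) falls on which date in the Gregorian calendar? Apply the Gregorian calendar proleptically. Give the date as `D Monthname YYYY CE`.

29 October 330 CE

For dates in this range the Gregorian date is 1 day ahead of the Julian.
28 October 330 Julian + 1 day → 29 October 330 Gregorian.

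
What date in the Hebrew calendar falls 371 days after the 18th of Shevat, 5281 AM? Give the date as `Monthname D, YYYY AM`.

Adar I 4, 5282 AM

JDN of the 18th of Shevat, 5281 AM = 2276629.
2276629 + 371 = 2277000.
JDN 2277000 in the Hebrew calendar is Adar I 4, 5282 AM.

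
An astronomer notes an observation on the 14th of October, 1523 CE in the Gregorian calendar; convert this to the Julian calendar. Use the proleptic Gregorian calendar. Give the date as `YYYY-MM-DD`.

1523-10-04

For dates in this range the Gregorian date is 10 days ahead of the Julian.
14 October 1523 Gregorian − 10 days → 4 October 1523 Julian.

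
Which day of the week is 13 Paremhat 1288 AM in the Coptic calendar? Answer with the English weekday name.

Sunday

This is JDN 2295299 (19 March 1572 Gregorian).
JDN 2295299 mod 7 = 6, and JDN 0 was a Monday, so this is a Sunday.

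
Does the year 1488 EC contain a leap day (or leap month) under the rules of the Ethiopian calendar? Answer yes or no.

no

1488 mod 4 = 0; in the Ethiopian calendar a year is leap when year mod 4 = 3, so it is a common year.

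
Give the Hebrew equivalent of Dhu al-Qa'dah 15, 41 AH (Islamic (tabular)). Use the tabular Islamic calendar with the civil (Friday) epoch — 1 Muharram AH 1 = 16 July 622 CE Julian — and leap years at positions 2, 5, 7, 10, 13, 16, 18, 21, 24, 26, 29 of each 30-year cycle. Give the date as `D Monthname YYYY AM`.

The source date corresponds to 15 March 662 in the proleptic Gregorian calendar (JDN 1962924).
That day falls on 16 Adar II 4422 AM in the Hebrew calendar.

16 Adar II 4422 AM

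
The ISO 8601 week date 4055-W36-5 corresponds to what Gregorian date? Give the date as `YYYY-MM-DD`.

4055-09-10

ISO week 1 of 4055 is the week containing the first Thursday of 4055.
Week 36, day 5 (Friday) lands on 4055-09-10.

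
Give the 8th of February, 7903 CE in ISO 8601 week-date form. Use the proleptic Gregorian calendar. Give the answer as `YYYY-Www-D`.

The weekday is Sunday (ISO weekday 7).
That Sunday belongs to ISO week 6 of ISO year 7903.

7903-W06-7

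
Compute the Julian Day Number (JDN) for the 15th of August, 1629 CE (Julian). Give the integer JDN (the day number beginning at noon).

2316277

Equivalently 25 August 1629 (Gregorian).
JDN 2299161 is 15 October 1582 CE (Gregorian); the target day is +17116 days from there, so JDN = 2316277.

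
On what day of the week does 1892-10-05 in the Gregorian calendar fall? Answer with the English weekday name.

Since JDN mod 7 = 2 (0 = Monday), the day is Wednesday.

Wednesday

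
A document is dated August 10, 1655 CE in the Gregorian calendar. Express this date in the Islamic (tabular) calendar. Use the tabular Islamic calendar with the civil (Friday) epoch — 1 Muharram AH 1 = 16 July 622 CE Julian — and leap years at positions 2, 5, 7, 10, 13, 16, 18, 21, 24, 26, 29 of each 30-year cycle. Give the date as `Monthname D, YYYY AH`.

Julian Day Number of the source date = 2325758.
Converting JDN 2325758 to the tabular Islamic calendar gives 7 Shawwal 1065 AH.

Shawwal 7, 1065 AH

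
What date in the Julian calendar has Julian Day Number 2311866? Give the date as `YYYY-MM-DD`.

The Gregorian equivalent of JDN 2311866 is 28 July 1617.
In the Julian calendar that day is 1617-07-18.

1617-07-18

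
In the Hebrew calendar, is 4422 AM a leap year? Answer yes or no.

Hebrew year 4422 is year 14 of its 19-year Metonic cycle; leap years are at positions 3, 6, 8, 11, 14, 17, 19, so it is a leap year (13 months).

yes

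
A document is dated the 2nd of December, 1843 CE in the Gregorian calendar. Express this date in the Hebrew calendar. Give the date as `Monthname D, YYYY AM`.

Kislev 9, 5604 AM

Julian Day Number of the source date = 2394537.
Converting JDN 2394537 to the Hebrew calendar gives 9 Kislev 5604 AM.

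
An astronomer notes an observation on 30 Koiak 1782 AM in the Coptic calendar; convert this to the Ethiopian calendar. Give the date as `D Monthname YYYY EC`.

30 Tahsas 2058 EC

Julian Day Number of the source date = 2475659.
Converting JDN 2475659 to the Ethiopian calendar gives 30 Tahsas 2058 EC.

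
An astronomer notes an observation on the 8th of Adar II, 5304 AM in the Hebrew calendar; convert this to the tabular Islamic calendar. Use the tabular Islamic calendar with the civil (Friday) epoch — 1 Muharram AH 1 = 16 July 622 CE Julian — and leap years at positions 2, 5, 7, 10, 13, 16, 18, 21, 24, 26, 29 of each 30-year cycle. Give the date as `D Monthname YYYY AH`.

8 Dhu al-Hijjah 950 AH

Julian Day Number of the source date = 2285066.
Converting JDN 2285066 to the tabular Islamic calendar gives 8 Dhu al-Hijjah 950 AH.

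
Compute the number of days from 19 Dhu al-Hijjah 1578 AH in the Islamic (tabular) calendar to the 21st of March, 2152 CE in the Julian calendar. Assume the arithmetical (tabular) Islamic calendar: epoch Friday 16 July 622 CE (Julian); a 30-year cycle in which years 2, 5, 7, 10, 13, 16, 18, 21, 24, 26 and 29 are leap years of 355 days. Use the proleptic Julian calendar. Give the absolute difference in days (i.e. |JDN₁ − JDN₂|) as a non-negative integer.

JDN of the first date = 2507619.
JDN of the second date = 2507156.
|2507156 − 2507619| = 463.

463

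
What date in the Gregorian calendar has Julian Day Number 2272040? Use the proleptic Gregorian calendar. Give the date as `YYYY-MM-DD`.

Counting from JDN 2299161 = 15 Oct 1582 gives an offset of -27121 days.

1508-07-14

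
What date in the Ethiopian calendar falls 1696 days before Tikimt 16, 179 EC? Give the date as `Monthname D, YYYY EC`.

Yekatit 26, 174 EC

The starting date is JDN 1789280; 1789280 − 1696 = 1787584.
JDN 1787584 corresponds to Yekatit 26, 174 EC.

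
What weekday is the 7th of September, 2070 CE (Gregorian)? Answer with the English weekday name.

Sunday

Since JDN mod 7 = 6 (0 = Monday), the day is Sunday.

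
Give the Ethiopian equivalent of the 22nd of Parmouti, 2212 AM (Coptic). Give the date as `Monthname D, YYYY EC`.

Miyazya 22, 2488 EC

Both dates share Julian Day Number 2632829; in the Ethiopian calendar that is 22 Miyazya 2488 EC.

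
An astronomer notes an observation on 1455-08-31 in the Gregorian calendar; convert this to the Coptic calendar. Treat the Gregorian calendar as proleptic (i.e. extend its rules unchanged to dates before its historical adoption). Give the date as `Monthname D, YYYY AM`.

Both dates share Julian Day Number 2252730; in the Coptic calendar that is 29 Mesori 1171 AM.

Mesori 29, 1171 AM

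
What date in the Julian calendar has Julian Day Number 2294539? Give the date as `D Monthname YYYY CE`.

8 February 1570 CE

JDN 2294539 is 18 February 1570 in the proleptic Gregorian calendar.
In the Julian calendar that day is 8 February 1570 CE.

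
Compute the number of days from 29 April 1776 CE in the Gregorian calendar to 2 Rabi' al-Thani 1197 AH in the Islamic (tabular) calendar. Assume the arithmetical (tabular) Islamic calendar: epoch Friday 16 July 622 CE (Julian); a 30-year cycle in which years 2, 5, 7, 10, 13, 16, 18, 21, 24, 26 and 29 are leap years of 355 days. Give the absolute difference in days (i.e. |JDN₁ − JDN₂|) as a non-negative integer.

First date → JDN 2369850; second date → JDN 2372353.
The interval is |2369850 − 2372353| = 2503 days.

2503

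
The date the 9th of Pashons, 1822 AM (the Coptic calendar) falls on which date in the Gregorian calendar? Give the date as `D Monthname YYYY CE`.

18 May 2106 CE

Both dates share Julian Day Number 2490398; in the Gregorian calendar that is 18 May 2106 CE.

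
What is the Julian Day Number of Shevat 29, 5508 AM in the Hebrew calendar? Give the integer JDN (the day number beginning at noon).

Equivalently 29 January 1748 (Gregorian).
JDN 2400001 is 17 November 1858 CE (Gregorian), MJD 0; the target day is −40469 days from there, so JDN = 2359532.

2359532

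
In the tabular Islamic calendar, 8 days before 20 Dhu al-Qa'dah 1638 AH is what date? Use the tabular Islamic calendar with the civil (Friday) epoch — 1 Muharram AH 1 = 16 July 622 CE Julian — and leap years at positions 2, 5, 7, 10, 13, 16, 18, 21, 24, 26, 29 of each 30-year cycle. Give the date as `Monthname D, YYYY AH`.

JDN of 20 Dhu al-Qa'dah 1638 AH = 2528852.
2528852 − 8 = 2528844.
JDN 2528844 in the tabular Islamic calendar is Dhu al-Qa'dah 12, 1638 AH.

Dhu al-Qa'dah 12, 1638 AH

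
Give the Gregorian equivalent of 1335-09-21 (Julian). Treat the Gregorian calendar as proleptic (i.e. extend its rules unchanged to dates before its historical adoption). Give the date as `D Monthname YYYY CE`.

For dates in this range the Gregorian date is 8 days ahead of the Julian.
21 September 1335 Julian + 8 days → 29 September 1335 Gregorian.

29 September 1335 CE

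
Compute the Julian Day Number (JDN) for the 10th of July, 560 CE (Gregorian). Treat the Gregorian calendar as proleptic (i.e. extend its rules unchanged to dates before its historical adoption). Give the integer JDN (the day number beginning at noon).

1925787

JDN 2299161 is 15 October 1582 CE (Gregorian); the target day is −373374 days from there, so JDN = 1925787.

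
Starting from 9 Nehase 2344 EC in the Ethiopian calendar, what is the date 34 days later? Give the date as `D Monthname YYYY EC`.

Counting 34 days forward from JDN 2580340 reaches JDN 2580374, which is 8 Meskerem 2345 EC.

8 Meskerem 2345 EC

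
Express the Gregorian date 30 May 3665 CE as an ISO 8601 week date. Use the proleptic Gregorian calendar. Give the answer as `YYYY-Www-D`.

The weekday is Saturday (ISO weekday 6).
That Saturday belongs to ISO week 22 of ISO year 3665.

3665-W22-6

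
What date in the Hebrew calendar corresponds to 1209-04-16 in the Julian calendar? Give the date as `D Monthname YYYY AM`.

10 Iyar 4969 AM

Both dates share Julian Day Number 2162751; in the Hebrew calendar that is 10 Iyar 4969 AM.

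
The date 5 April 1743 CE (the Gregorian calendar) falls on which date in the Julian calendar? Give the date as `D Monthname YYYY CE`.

25 March 1743 CE

For dates in this range the Gregorian date is 11 days ahead of the Julian.
5 April 1743 Gregorian − 11 days → 25 March 1743 Julian.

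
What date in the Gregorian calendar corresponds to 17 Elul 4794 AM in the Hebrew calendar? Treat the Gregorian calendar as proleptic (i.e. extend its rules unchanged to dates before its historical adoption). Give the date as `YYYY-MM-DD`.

Both dates share Julian Day Number 2098972; in the Gregorian calendar that is 9 September 1034 CE.

1034-09-09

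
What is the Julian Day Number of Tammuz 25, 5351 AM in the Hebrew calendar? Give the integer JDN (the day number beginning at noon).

Equivalently 17 July 1591 (Gregorian).
JDN 2299161 is 15 October 1582 CE (Gregorian); the target day is +3197 days from there, so JDN = 2302358.

2302358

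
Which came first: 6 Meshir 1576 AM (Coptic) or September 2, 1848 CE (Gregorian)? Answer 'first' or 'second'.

second

First date → JDN 2400454; second date → JDN 2396273.
JDN 2396273 < JDN 2400454, so the second date is earlier.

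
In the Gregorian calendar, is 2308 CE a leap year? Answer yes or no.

yes

2308 is divisible by 4 and not by 100, so it is a leap year.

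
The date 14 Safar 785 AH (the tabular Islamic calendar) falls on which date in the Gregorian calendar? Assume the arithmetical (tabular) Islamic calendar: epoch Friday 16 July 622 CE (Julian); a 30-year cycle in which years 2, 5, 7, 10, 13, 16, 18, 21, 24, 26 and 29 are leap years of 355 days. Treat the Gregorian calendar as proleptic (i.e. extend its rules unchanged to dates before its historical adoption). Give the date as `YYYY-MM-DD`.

1383-04-26

Both dates share Julian Day Number 2226306; in the Gregorian calendar that is 26 April 1383 CE.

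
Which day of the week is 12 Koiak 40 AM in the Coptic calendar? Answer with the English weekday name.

Monday

This is JDN 1839376 (10 December 323 Gregorian).
1839376 ≡ 0 (mod 7); counting from Monday = 0 gives Monday.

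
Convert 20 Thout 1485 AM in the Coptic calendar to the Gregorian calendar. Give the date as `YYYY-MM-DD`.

Julian Day Number of the source date = 2367080.
Converting JDN 2367080 to the Gregorian calendar gives 28 September 1768 CE.

1768-09-28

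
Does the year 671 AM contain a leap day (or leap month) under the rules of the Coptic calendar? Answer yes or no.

671 mod 4 = 3; in the Coptic calendar a year is leap when year mod 4 = 3, so it is a leap year.

yes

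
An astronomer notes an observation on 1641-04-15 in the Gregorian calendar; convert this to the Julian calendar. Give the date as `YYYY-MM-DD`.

The Julian–Gregorian offset here is 10 days (Julian trailing).
15 April 1641 Gregorian − 10 days → 5 April 1641 Julian.

1641-04-05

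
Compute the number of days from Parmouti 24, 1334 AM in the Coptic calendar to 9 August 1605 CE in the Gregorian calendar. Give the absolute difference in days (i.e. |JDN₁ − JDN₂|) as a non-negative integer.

First date → JDN 2312141; second date → JDN 2307495.
The interval is |2312141 − 2307495| = 4646 days.

4646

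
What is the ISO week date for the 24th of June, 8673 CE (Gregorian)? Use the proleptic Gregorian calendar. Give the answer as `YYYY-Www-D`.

8673-W26-2

The weekday is Tuesday (ISO weekday 2).
That Tuesday belongs to ISO week 26 of ISO year 8673.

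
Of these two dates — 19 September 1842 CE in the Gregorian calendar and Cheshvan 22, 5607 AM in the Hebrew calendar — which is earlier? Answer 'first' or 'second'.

first

The two dates have Julian Day Numbers 2394098 and 2395612 respectively.
Since 2394098 < 2395612, the first date comes first.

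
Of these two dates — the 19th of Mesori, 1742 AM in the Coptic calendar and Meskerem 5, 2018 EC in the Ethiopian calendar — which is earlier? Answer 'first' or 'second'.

second

The two dates have Julian Day Numbers 2461278 and 2460934 respectively.
Since 2460934 < 2461278, the second date comes first.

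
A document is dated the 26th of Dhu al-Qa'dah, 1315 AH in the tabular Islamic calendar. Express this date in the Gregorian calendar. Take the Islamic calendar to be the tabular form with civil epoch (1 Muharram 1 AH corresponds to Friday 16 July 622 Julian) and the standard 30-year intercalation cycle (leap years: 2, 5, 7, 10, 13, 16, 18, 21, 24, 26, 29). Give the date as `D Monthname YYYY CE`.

18 April 1898 CE

Julian Day Number of the source date = 2414398.
Converting JDN 2414398 to the Gregorian calendar gives 18 April 1898 CE.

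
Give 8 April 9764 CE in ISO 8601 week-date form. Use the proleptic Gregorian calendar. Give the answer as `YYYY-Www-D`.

The weekday is Sunday (ISO weekday 7).
That Sunday belongs to ISO week 14 of ISO year 9764.

9764-W14-7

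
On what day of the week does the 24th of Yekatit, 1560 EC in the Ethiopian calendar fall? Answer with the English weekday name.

In the proleptic Gregorian calendar this is 29 February 1568 (JDN 2293819).
JDN 2293819 mod 7 = 3, and JDN 0 was a Monday, so this is a Thursday.

Thursday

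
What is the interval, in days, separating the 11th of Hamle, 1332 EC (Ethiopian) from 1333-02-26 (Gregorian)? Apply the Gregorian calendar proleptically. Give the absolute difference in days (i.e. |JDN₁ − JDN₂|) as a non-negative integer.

2694

JDN of the first date = 2210679.
JDN of the second date = 2207985.
|2207985 − 2210679| = 2694.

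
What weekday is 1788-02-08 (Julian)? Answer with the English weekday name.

This is JDN 2374163 (19 February 1788 Gregorian).
Since JDN mod 7 = 1 (0 = Monday), the day is Tuesday.

Tuesday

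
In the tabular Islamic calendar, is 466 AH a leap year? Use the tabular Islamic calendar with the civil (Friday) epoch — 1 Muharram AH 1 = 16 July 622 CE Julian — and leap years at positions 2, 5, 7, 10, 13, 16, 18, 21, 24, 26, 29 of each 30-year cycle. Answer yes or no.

yes

Year 466 AH is year 16 of its 30-year cycle; leap positions are 2, 5, 7, 10, 13, 16, 18, 21, 24, 26, 29, so it is a leap year (355 days).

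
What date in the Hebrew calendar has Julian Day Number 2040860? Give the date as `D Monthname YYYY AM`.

The proleptic Gregorian equivalent of JDN 2040860 is 1 August 875.
In the Hebrew calendar that day is 21 Av 4635 AM.

21 Av 4635 AM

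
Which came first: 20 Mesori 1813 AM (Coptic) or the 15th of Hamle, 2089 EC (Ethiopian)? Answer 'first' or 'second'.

second

The two dates have Julian Day Numbers 2487212 and 2487177 respectively.
Since 2487177 < 2487212, the second date comes first.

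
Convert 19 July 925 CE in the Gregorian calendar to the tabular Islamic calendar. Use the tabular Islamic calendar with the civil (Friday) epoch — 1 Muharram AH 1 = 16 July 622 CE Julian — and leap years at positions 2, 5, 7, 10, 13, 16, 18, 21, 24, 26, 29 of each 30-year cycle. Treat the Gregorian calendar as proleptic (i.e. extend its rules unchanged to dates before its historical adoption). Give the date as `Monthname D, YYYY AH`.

Julian Day Number of the source date = 2059109.
Converting JDN 2059109 to the tabular Islamic calendar gives 19 Rabi' al-Thani 313 AH.

Rabi' al-Thani 19, 313 AH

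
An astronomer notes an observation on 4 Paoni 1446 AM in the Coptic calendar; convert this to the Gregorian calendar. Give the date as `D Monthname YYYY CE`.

Julian Day Number of the source date = 2353089.
Converting JDN 2353089 to the Gregorian calendar gives 9 June 1730 CE.

9 June 1730 CE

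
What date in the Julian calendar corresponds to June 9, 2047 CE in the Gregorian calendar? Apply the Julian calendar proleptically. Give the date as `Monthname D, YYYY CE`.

May 27, 2047 CE

The Julian–Gregorian offset here is 13 days (Julian trailing).
9 June 2047 Gregorian − 13 days → 27 May 2047 Julian.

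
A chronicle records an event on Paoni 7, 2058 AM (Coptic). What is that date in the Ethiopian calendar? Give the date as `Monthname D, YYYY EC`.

The source date corresponds to 17 June 2342 in the Gregorian calendar (JDN 2576625).
That day falls on 7 Sene 2334 EC in the Ethiopian calendar.

Sene 7, 2334 EC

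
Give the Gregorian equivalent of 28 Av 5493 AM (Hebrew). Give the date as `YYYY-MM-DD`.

1733-08-09

Julian Day Number of the source date = 2354246.
Converting JDN 2354246 to the Gregorian calendar gives 9 August 1733 CE.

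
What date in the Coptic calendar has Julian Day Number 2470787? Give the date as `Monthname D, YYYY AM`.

Pi Kogi Enavot 1, 1768 AM

The Gregorian equivalent of JDN 2470787 is 6 September 2052.
In the Coptic calendar that day is Pi Kogi Enavot 1, 1768 AM.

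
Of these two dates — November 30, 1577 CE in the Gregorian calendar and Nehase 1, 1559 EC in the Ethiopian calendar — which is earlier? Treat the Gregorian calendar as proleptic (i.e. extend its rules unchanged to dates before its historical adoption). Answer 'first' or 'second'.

second

The two dates have Julian Day Numbers 2297381 and 2293610 respectively.
Since 2293610 < 2297381, the second date comes first.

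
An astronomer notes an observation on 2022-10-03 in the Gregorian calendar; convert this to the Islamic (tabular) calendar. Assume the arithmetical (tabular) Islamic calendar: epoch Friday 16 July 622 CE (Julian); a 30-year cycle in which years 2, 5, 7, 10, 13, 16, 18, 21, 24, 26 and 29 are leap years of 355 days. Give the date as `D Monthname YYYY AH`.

7 Rabi' al-Awwal 1444 AH

Julian Day Number of the source date = 2459856.
Converting JDN 2459856 to the tabular Islamic calendar gives 7 Rabi' al-Awwal 1444 AH.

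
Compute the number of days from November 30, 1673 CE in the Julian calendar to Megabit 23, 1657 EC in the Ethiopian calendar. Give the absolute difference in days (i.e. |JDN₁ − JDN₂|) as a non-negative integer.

First date → JDN 2332455; second date → JDN 2329277.
The interval is |2332455 − 2329277| = 3178 days.

3178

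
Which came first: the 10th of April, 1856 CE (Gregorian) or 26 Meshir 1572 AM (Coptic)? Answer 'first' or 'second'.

First date → JDN 2399050; second date → JDN 2399013.
JDN 2399013 < JDN 2399050, so the second date is earlier.

second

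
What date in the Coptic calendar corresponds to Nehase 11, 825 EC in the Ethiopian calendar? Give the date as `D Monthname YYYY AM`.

The source date corresponds to 8 August 833 in the proleptic Gregorian calendar (JDN 2025527).
That day falls on 11 Mesori 549 AM in the Coptic calendar.

11 Mesori 549 AM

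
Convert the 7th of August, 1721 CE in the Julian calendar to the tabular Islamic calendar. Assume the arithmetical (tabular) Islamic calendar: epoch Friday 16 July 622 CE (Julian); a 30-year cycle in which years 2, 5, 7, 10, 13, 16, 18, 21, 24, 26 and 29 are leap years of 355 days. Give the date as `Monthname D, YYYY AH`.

The source date corresponds to 18 August 1721 in the Gregorian calendar (JDN 2349872).
That day falls on 24 Shawwal 1133 AH in the tabular Islamic calendar.

Shawwal 24, 1133 AH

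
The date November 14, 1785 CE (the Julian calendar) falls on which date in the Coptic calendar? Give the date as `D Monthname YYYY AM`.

18 Hathor 1502 AM

Both dates share Julian Day Number 2373347; in the Coptic calendar that is 18 Hathor 1502 AM.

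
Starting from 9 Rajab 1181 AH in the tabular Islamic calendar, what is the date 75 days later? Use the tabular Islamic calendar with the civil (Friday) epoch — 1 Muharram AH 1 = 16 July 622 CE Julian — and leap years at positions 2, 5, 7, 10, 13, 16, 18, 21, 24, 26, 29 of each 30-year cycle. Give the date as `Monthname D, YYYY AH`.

Ramadan 25, 1181 AH

Counting 75 days forward from JDN 2366778 reaches JDN 2366853, which is Ramadan 25, 1181 AH.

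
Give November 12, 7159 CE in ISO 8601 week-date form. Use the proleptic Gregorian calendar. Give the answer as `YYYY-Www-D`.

7159-W46-4

The weekday is Thursday (ISO weekday 4).
That Thursday belongs to ISO week 46 of ISO year 7159.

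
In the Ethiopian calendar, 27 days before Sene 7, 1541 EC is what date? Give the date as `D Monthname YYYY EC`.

10 Ginbot 1541 EC

JDN of Sene 7, 1541 EC = 2286982.
2286982 − 27 = 2286955.
JDN 2286955 in the Ethiopian calendar is 10 Ginbot 1541 EC.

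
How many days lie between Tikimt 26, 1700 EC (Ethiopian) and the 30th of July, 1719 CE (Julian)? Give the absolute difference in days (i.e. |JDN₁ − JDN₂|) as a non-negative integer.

4297

First date → JDN 2344836; second date → JDN 2349133.
The interval is |2344836 − 2349133| = 4297 days.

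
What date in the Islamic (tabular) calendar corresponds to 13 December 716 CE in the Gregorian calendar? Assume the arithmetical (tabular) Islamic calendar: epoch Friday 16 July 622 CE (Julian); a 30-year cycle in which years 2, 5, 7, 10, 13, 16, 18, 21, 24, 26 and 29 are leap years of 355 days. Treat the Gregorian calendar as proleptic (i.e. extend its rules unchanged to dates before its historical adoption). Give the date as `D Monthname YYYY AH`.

18 Rabi' al-Thani 98 AH

Julian Day Number of the source date = 1982920.
Converting JDN 1982920 to the tabular Islamic calendar gives 18 Rabi' al-Thani 98 AH.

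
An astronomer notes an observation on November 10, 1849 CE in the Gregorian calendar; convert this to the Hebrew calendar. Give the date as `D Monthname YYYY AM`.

25 Cheshvan 5610 AM

Julian Day Number of the source date = 2396707.
Converting JDN 2396707 to the Hebrew calendar gives 25 Cheshvan 5610 AM.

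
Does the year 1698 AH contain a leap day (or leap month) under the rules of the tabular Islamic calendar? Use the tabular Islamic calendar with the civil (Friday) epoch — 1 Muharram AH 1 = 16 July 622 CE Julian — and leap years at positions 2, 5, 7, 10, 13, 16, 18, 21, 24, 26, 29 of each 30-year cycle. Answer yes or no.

Year 1698 AH is year 18 of its 30-year cycle; leap positions are 2, 5, 7, 10, 13, 16, 18, 21, 24, 26, 29, so it is a leap year (355 days).

yes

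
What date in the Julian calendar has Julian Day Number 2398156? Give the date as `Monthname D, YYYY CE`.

October 17, 1853 CE

The Gregorian equivalent of JDN 2398156 is 29 October 1853.
In the Julian calendar that day is October 17, 1853 CE.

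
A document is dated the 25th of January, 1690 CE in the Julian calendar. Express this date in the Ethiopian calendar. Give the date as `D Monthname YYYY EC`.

30 Tir 1682 EC

The source date corresponds to 4 February 1690 in the Gregorian calendar (JDN 2338355).
That day falls on 30 Tir 1682 EC in the Ethiopian calendar.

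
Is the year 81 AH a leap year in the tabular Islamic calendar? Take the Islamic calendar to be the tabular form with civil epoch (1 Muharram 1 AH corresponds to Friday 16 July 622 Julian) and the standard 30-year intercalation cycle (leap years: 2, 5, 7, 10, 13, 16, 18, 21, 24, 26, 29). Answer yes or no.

Year 81 AH is year 21 of its 30-year cycle; leap positions are 2, 5, 7, 10, 13, 16, 18, 21, 24, 26, 29, so it is a leap year (355 days).

yes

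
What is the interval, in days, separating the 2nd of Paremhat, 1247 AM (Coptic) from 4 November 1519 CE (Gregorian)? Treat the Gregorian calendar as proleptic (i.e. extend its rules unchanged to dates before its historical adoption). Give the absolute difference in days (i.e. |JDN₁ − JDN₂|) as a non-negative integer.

4142

JDN of the first date = 2280312.
JDN of the second date = 2276170.
|2276170 − 2280312| = 4142.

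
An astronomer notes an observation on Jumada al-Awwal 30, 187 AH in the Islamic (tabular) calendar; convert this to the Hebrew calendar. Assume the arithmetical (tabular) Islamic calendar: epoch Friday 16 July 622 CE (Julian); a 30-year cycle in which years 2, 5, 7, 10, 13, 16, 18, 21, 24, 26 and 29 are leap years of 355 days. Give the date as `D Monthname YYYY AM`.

1 Sivan 4563 AM

Julian Day Number of the source date = 2014499.
Converting JDN 2014499 to the Hebrew calendar gives 1 Sivan 4563 AM.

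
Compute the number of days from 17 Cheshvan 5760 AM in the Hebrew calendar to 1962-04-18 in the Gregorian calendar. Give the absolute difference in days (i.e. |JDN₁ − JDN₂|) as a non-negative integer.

JDN of the first date = 2451479.
JDN of the second date = 2437773.
|2437773 − 2451479| = 13706.

13706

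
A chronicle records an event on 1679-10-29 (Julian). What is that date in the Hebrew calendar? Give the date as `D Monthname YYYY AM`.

4 Kislev 5440 AM

Both dates share Julian Day Number 2334614; in the Hebrew calendar that is 4 Kislev 5440 AM.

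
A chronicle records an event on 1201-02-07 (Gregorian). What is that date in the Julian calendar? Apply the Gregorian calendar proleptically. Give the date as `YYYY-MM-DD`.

1201-01-31

At this point the Julian calendar is 7 days behind the Gregorian.
7 February 1201 Gregorian − 7 days → 31 January 1201 Julian.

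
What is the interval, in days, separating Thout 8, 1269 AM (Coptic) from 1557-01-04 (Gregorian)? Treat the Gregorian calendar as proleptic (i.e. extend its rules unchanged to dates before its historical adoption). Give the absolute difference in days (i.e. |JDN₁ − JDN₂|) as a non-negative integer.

1572

JDN of the first date = 2288174.
JDN of the second date = 2289746.
|2289746 − 2288174| = 1572.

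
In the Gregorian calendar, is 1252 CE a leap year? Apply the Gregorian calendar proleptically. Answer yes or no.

1252 is divisible by 4 and not by 100, so it is a leap year.

yes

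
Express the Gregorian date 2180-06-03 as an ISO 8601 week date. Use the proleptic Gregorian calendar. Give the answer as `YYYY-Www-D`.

The weekday is Saturday (ISO weekday 6).
That Saturday belongs to ISO week 22 of ISO year 2180.

2180-W22-6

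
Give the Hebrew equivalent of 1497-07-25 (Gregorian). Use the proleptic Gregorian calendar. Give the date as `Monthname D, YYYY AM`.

Julian Day Number of the source date = 2268034.
Converting JDN 2268034 to the Hebrew calendar gives 17 Av 5257 AM.

Av 17, 5257 AM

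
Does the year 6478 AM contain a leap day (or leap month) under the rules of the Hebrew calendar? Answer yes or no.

Hebrew year 6478 is year 18 of its 19-year Metonic cycle; leap years are at positions 3, 6, 8, 11, 14, 17, 19, so it is a common year (12 months).

no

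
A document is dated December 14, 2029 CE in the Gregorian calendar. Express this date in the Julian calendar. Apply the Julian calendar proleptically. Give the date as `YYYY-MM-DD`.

For dates in this range the Gregorian date is 13 days ahead of the Julian.
14 December 2029 Gregorian − 13 days → 1 December 2029 Julian.

2029-12-01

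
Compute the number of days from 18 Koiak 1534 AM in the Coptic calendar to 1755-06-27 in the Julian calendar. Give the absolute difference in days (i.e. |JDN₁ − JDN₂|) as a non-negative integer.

22816

First date → JDN 2385065; second date → JDN 2362249.
The interval is |2385065 − 2362249| = 22816 days.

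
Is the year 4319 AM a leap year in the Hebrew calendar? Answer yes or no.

Hebrew year 4319 is year 6 of its 19-year Metonic cycle; leap years are at positions 3, 6, 8, 11, 14, 17, 19, so it is a leap year (13 months).

yes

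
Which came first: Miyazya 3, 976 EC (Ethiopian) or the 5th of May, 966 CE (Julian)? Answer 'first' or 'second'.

Converting both to JDN: 2080552 vs 2074014; the smaller is the second.

second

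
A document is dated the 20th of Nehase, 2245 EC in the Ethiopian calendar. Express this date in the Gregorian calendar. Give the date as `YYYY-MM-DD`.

2253-08-28

Julian Day Number of the source date = 2544191.
Converting JDN 2544191 to the Gregorian calendar gives 28 August 2253 CE.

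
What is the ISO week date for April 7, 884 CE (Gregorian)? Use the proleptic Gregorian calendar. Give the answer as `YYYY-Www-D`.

0884-W14-5

The weekday is Friday (ISO weekday 5).
That Friday belongs to ISO week 14 of ISO year 884.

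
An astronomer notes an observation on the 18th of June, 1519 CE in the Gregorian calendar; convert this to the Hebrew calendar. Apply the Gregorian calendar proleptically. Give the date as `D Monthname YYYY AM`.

9 Tammuz 5279 AM

Julian Day Number of the source date = 2276031.
Converting JDN 2276031 to the Hebrew calendar gives 9 Tammuz 5279 AM.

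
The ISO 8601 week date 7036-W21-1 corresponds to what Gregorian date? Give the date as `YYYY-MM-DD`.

ISO week 1 of 7036 is the week containing the first Thursday of 7036.
Week 21, day 1 (Monday) lands on 7036-05-23.

7036-05-23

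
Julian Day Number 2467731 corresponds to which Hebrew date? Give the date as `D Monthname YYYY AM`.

28 Nisan 5804 AM

The Gregorian equivalent of JDN 2467731 is 25 April 2044.
In the Hebrew calendar that day is 28 Nisan 5804 AM.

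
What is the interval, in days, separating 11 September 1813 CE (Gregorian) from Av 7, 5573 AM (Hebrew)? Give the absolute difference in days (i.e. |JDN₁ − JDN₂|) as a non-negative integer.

JDN of the first date = 2383498.
JDN of the second date = 2383459.
|2383459 − 2383498| = 39.

39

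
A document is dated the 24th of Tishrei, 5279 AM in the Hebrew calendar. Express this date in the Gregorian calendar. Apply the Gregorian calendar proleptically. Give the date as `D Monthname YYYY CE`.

9 October 1518 CE

Both dates share Julian Day Number 2275779; in the Gregorian calendar that is 9 October 1518 CE.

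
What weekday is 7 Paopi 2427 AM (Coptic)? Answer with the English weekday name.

Sunday

In the Gregorian calendar this is 23 October 2710 (JDN 2711162).
Since JDN mod 7 = 6 (0 = Monday), the day is Sunday.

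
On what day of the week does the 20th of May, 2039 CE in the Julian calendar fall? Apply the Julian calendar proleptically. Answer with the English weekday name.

This is JDN 2465942 (2 June 2039 Gregorian).
JDN 2465942 mod 7 = 3, and JDN 0 was a Monday, so this is a Thursday.

Thursday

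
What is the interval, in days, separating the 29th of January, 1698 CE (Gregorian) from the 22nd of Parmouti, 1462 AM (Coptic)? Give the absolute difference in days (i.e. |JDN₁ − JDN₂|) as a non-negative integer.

JDN of the first date = 2341271.
JDN of the second date = 2358891.
|2358891 − 2341271| = 17620.

17620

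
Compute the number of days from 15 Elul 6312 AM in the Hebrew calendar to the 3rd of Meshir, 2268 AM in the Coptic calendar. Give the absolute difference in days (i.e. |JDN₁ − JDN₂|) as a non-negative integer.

JDN of the first date = 2653408.
JDN of the second date = 2653204.
|2653204 − 2653408| = 204.

204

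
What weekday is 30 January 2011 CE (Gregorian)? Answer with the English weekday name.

Sunday

Since JDN mod 7 = 6 (0 = Monday), the day is Sunday.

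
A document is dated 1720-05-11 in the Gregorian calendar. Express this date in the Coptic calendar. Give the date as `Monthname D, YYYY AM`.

Both dates share Julian Day Number 2349408; in the Coptic calendar that is 5 Pashons 1436 AM.

Pashons 5, 1436 AM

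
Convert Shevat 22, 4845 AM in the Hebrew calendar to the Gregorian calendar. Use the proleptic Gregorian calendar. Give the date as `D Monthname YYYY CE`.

26 January 1085 CE

Julian Day Number of the source date = 2117374.
Converting JDN 2117374 to the Gregorian calendar gives 26 January 1085 CE.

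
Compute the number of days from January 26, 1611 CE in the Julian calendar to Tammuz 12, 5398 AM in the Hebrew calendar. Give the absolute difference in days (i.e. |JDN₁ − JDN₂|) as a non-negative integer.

First date → JDN 2309501; second date → JDN 2319502.
The interval is |2309501 − 2319502| = 10001 days.

10001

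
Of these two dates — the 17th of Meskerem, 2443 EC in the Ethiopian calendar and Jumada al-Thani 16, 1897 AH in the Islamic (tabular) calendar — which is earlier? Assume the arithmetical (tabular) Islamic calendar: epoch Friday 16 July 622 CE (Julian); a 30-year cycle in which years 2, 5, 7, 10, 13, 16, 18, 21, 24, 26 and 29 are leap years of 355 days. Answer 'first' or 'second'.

First date → JDN 2616177; second date → JDN 2620482.
JDN 2616177 < JDN 2620482, so the first date is earlier.

first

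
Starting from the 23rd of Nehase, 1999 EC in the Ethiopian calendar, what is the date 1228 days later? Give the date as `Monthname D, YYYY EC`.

Counting 1228 days forward from JDN 2454342 reaches JDN 2455570, which is Tahsas 30, 2003 EC.

Tahsas 30, 2003 EC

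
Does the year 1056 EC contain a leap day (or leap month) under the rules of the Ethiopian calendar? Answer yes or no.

no

1056 mod 4 = 0; in the Ethiopian calendar a year is leap when year mod 4 = 3, so it is a common year.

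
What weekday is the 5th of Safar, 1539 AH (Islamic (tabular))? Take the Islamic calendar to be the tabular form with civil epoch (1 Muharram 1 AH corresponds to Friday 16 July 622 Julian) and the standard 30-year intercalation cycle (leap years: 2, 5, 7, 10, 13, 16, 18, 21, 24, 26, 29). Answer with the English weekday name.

In the Gregorian calendar this is 4 November 2114 (JDN 2493490).
JDN 2493490 mod 7 = 6, and JDN 0 was a Monday, so this is a Sunday.

Sunday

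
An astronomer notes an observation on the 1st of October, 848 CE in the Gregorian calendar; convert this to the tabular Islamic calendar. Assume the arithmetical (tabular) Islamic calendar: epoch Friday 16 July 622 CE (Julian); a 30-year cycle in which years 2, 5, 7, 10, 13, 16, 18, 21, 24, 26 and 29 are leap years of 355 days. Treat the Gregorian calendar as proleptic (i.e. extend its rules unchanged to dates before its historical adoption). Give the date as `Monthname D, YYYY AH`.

Julian Day Number of the source date = 2031060.
Converting JDN 2031060 to the tabular Islamic calendar gives 24 Safar 234 AH.

Safar 24, 234 AH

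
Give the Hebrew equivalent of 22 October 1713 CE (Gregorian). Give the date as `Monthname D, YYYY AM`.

Cheshvan 2, 5474 AM

Both dates share Julian Day Number 2347015; in the Hebrew calendar that is 2 Cheshvan 5474 AM.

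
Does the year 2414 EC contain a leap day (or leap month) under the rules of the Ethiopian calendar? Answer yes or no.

no

2414 mod 4 = 2; in the Ethiopian calendar a year is leap when year mod 4 = 3, so it is a common year.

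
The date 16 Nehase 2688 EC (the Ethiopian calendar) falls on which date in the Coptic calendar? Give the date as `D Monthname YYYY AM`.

16 Mesori 2412 AM

Julian Day Number of the source date = 2705993.
Converting JDN 2705993 to the Coptic calendar gives 16 Mesori 2412 AM.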